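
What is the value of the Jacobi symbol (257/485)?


Compute (257/485) via quadratic reciprocity:
  reciprocity: (257/485) -> +(485/257)
  reduce: (228/257)
  pull out 2: (2/257) = +1  (since 257 mod 8 = 1)
  pull out 2: (2/257) = +1  (since 257 mod 8 = 1)
  reciprocity: (57/257) -> +(257/57)
  reduce: (29/57)
  reciprocity: (29/57) -> +(57/29)
  reduce: (28/29)
  pull out 2: (2/29) = -1  (since 29 mod 8 = 5)
  pull out 2: (2/29) = -1  (since 29 mod 8 = 5)
  reciprocity: (7/29) -> +(29/7)
  reduce: (1/7)
  (1/7) = 1
Product of signs = 1

1


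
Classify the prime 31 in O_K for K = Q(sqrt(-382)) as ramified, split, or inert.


K = Q(sqrt(-382)). Since d mod 4 = 2, disc(K) = -1528.
Check p | disc: -1528 mod 31 = 22.
p does not divide disc. Compute Legendre symbol (d/p):
21^((31-1)/2) mod 31 = -1
(d/p) = -1, so p is inert: (p) stays prime with e=1, f=2, g=1.
Therefore p is inert.

inert


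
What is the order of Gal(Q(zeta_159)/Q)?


|Gal(Q(zeta_159)/Q)| = phi(159)
= 104

104


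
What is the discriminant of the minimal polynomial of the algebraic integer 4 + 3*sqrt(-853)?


The element 4 + 3*sqrt(-853) has minimal polynomial:
x^2 - 8*x + 7693
Discriminant = (-8)^2 - 4*(7693)
= 64 - 30772
= -30708

-30708


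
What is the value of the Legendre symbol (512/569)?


p = 569 is prime, so compute (512/569) with the reciprocity algorithm (Jacobi-symbol steps: pull out 2s via (2/n), flip via reciprocity, reduce):
  pull out 2: (2/569) = +1  (since 569 mod 8 = 1)
  pull out 2: (2/569) = +1  (since 569 mod 8 = 1)
  pull out 2: (2/569) = +1  (since 569 mod 8 = 1)
  pull out 2: (2/569) = +1  (since 569 mod 8 = 1)
  pull out 2: (2/569) = +1  (since 569 mod 8 = 1)
  pull out 2: (2/569) = +1  (since 569 mod 8 = 1)
  pull out 2: (2/569) = +1  (since 569 mod 8 = 1)
  pull out 2: (2/569) = +1  (since 569 mod 8 = 1)
  pull out 2: (2/569) = +1  (since 569 mod 8 = 1)
  (1/569) = 1
Product of signs = 1
(512/569) = 1

1


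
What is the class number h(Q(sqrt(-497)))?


K = Q(sqrt(-497)). d mod 4 = 3, so D = disc(K) = 4d = -1988
h(K) equals the number of primitive reduced positive-definite forms (a, b, c) = a*x^2 + b*x*y + c*y^2 with b^2 - 4ac = D,
where reduced means |b| <= a <= c, with b >= 0 whenever |b| = a or a = c, and primitive means gcd(a, b, c) = 1.
Reduced forces 3a^2 <= |D| = 1988, so 1 <= a <= 25; b must have the parity of D, and c = (b^2 - D)/(4a) must be an integer >= a.
Enumerate a = 1..25, b in [-a, a]:
  a=1: (1, 0, 497)  [1]
  a=2: (2, 2, 249)  [1]
  a=3: (3, -2, 166), (3, 2, 166)  [2]
  a=4..5: none
  a=6: (6, -2, 83), (6, 2, 83)  [2]
  a=7: (7, 0, 71)  [1]
  a=8: none
  a=9: (9, -8, 57), (9, 8, 57)  [2]
  a=10: none
  a=11: (11, -6, 46), (11, 6, 46)  [2]
  a=12: none
  a=13: (13, -12, 41), (13, 12, 41)  [2]
  a=14: (14, 14, 39)  [1]
  a=15..16: none
  a=17: (17, -16, 33), (17, 16, 33)  [2]
  a=18: (18, -10, 29), (18, 10, 29)  [2]
  a=19: (19, -8, 27), (19, 8, 27)  [2]
  a=20: none
  a=21: (21, -14, 26), (21, 14, 26)  [2]
  a=22: (22, -6, 23), (22, 6, 23)  [2]
  a=23..25: none
Total reduced forms: 1 + 1 + 2 + 2 + 1 + 2 + 2 + 2 + 1 + 2 + 2 + 2 + 2 + 2 = 24
h = 24

24


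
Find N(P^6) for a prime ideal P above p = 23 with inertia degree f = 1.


N(P^a) = p^(a*f)
= 23^(6*1)
= 23^6
= 148035889

148035889


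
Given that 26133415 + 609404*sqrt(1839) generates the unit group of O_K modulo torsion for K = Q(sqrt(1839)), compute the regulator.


epsilon = 26133415 + 609404*sqrt(1839)
= 5.2267e+07
R = ln(5.2267e+07)
= 17.7719

17.7719


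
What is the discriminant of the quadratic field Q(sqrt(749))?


For K = Q(sqrt(d)) with d squarefree: disc(K) = d if d = 1 mod 4, and disc(K) = 4d if d = 2 or 3 mod 4.
Here d = 749, and d mod 4 = 1.
d = 1 mod 4 (O_K = Z[(1+sqrt(d))/2]), so disc(K) = d = 749

749


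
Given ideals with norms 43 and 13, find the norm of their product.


N(IJ) = N(I) * N(J)
= 43 * 13
= 559

559


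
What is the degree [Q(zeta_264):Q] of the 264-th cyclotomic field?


The degree equals Euler's totient phi(264).
264 = 2^3 * 3 * 11
phi(264) = 80

80


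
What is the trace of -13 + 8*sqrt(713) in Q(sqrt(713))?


Tr(a + b*sqrt(d)) = (a + b*sqrt(d)) + (a - b*sqrt(d)) = 2a
= 2 * (-13)
= -26

-26


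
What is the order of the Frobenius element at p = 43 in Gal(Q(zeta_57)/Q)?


The Frobenius at p in Gal(Q(zeta_n)/Q) = (Z/nZ)* is the class of p, so its order is ord_57(43), the smallest k >= 1 with 43^k = 1 mod 57.
n = 57 = 3 * 19, phi(57) = 36; the order divides phi(n).
Divisors of 36: 1, 2, 3, 4, 6, 9, 12, 18, 36
Repeated squaring mod 57: 43^1 = 43, 43^2 = 25, 43^4 = 55, 43^8 = 4, 43^16 = 16, 43^32 = 28
Test divisors in increasing order:
  k=1: 43^1 = 43 mod 57
  k=2: 43^2 = 25 mod 57
  k=3: 43^3 = 25 * 43 = 49 mod 57
  k=4: 43^4 = 55 mod 57
  k=6: 43^6 = 55 * 25 = 7 mod 57
  k=9: 43^9 = 4 * 43 = 1 mod 57  <- first divisor giving 1
Order = 9

9


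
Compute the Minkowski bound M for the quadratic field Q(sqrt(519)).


d = 519, d mod 4 = 3, so disc(K) = 4d = 2076; |disc(K)| = 2076
Real quadratic field, so n = 2, s = r2 = 0, r1 = 2
M = (n!/n^n) * (4/pi)^s * sqrt(|disc(K)|) = (2!/2^2) * (4/pi)^0 * sqrt(2076)
= 0.5 * 1.000000 * 45.563143
= 22.7816

22.7816


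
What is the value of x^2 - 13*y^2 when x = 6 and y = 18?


x^2 - d*y^2
= 6^2 - 13*18^2
= 36 - 4212
= -4176

-4176


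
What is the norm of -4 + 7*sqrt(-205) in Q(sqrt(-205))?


N(a + b*sqrt(d)) = a^2 - d*b^2
= (-4)^2 - (-205)*(7)^2
= 16 + 10045
= 10061

10061


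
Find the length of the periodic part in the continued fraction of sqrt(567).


Run the CF algorithm for sqrt(567).
a_0 = floor(sqrt(567)) = 23; set m_0=0, q_0=1.
Recurrence: m' = q*a - m,  q' = (d - m'^2)/q,  a' = floor((a_0 + m')/q').
  step 1: m=23, q=38, a=1
  step 2: m=15, q=9, a=4
  step 3: m=21, q=14, a=3
  step 4: m=21, q=9, a=4
  step 5: m=15, q=38, a=1
  step 6: m=23, q=1, a=46
a_6 = 2*a_0 = 46, so the period closes here.
sqrt(567) = [23; 1, 4, 3, 4, 1, 46]
Period length = 6

6


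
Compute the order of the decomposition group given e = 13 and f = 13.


|D_P| = e * f
= 13 * 13
= 169

169


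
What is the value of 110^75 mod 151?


p = 151 is prime and the exponent is (p-1)/2 = 75, so by Euler's criterion 110^75 = (110/151) = +1 or -1 mod 151.
Compute by square-and-multiply:
  75 = 64 + 8 + 2 + 1 (binary 1001011)
  Repeated squaring mod 151: 110^1 = 110, 110^2 = 20, 110^4 = 98, 110^8 = 91, 110^16 = 127, 110^32 = 123, 110^64 = 29
  110^75 = 110^64 * 110^8 * 110^2 * 110^1 = 29 * 91 * 20 * 110 mod 151
    29 * 91 = 2639 = 72 mod 151
    72 * 20 = 1440 = 81 mod 151
    81 * 110 = 8910 = 1 mod 151
  110^75 = 1 mod 151
Result 1: 110 is a quadratic residue mod 151.
110^75 mod 151 = 1

1


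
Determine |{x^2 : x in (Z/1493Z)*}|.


For prime p, the number of non-zero quadratic residues is (p-1)/2.
= (1493-1)/2
= 746

746


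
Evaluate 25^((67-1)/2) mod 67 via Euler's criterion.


p = 67 is prime and the exponent is (p-1)/2 = 33, so by Euler's criterion 25^33 = (25/67) = +1 or -1 mod 67.
Compute by square-and-multiply:
  33 = 32 + 1 (binary 100001)
  Repeated squaring mod 67: 25^1 = 25, 25^2 = 22, 25^4 = 15, 25^8 = 24, 25^16 = 40, 25^32 = 59
  25^33 = 25^32 * 25^1 = 59 * 25 mod 67
    59 * 25 = 1475 = 1 mod 67
  25^33 = 1 mod 67
Result 1: 25 is a quadratic residue mod 67.
25^33 mod 67 = 1

1


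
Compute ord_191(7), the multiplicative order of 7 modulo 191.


We want ord_191(7), the smallest k >= 1 with 7^k = 1 mod 191.
n = 191 = 191, phi(191) = 190; the order divides phi(n).
Divisors of 190: 1, 2, 5, 10, 19, 38, 95, 190
Repeated squaring mod 191: 7^1 = 7, 7^2 = 49, 7^4 = 109, 7^8 = 39, 7^16 = 184, 7^32 = 49, 7^64 = 109, 7^128 = 39
Test divisors in increasing order:
  k=1: 7^1 = 7 mod 191
  k=2: 7^2 = 49 mod 191
  k=5: 7^5 = 109 * 7 = 190 mod 191
  k=10: 7^10 = 39 * 49 = 1 mod 191  <- first divisor giving 1
Order = 10

10


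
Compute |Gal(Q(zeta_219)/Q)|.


|Gal(Q(zeta_219)/Q)| = phi(219)
= 144

144


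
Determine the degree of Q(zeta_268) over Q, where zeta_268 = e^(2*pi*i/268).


The degree equals Euler's totient phi(268).
268 = 2^2 * 67
phi(268) = 132

132


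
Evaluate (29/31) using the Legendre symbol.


p = 31 is prime, so compute (29/31) with the reciprocity algorithm (Jacobi-symbol steps: pull out 2s via (2/n), flip via reciprocity, reduce):
  reciprocity: (29/31) -> +(31/29)
  reduce: (2/29)
  pull out 2: (2/29) = -1  (since 29 mod 8 = 5)
  (1/29) = 1
Product of signs = -1
(29/31) = -1

-1


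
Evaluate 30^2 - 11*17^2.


x^2 - d*y^2
= 30^2 - 11*17^2
= 900 - 3179
= -2279

-2279


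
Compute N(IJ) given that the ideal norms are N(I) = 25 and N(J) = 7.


N(IJ) = N(I) * N(J)
= 25 * 7
= 175

175


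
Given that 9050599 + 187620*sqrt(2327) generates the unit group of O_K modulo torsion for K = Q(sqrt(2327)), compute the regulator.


epsilon = 9050599 + 187620*sqrt(2327)
= 1.8101e+07
R = ln(1.8101e+07)
= 16.7115

16.7115


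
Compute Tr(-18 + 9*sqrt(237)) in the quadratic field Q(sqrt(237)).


Tr(a + b*sqrt(d)) = (a + b*sqrt(d)) + (a - b*sqrt(d)) = 2a
= 2 * (-18)
= -36

-36


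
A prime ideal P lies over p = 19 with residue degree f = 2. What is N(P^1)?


N(P^a) = p^(a*f)
= 19^(1*2)
= 19^2
= 361

361


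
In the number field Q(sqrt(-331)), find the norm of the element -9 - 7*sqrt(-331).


N(a + b*sqrt(d)) = a^2 - d*b^2
= (-9)^2 - (-331)*(-7)^2
= 81 + 16219
= 16300

16300


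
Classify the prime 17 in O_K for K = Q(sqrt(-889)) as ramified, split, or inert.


K = Q(sqrt(-889)). Since d mod 4 = 3, disc(K) = -3556.
Check p | disc: -3556 mod 17 = 14.
p does not divide disc. Compute Legendre symbol (d/p):
12^((17-1)/2) mod 17 = -1
(d/p) = -1, so p is inert: (p) stays prime with e=1, f=2, g=1.
Therefore p is inert.

inert


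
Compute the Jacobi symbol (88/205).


Compute (88/205) via quadratic reciprocity:
  pull out 2: (2/205) = -1  (since 205 mod 8 = 5)
  pull out 2: (2/205) = -1  (since 205 mod 8 = 5)
  pull out 2: (2/205) = -1  (since 205 mod 8 = 5)
  reciprocity: (11/205) -> +(205/11)
  reduce: (7/11)
  reciprocity: (7/11) -> -(11/7)
  reduce: (4/7)
  pull out 2: (2/7) = +1  (since 7 mod 8 = 7)
  pull out 2: (2/7) = +1  (since 7 mod 8 = 7)
  (1/7) = 1
Product of signs = 1

1


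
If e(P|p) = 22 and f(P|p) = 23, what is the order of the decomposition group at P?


|D_P| = e * f
= 22 * 23
= 506

506


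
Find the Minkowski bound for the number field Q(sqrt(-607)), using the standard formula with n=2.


d = -607, d mod 4 = 1, so disc(K) = d = -607; |disc(K)| = 607
Imaginary quadratic field, so n = 2, s = r2 = 1, r1 = 0
M = (n!/n^n) * (4/pi)^s * sqrt(|disc(K)|) = (2!/2^2) * (4/pi)^1 * sqrt(607)
= 0.5 * 1.273240 * 24.637370
= 15.6846

15.6846


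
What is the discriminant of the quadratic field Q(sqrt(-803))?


For K = Q(sqrt(d)) with d squarefree: disc(K) = d if d = 1 mod 4, and disc(K) = 4d if d = 2 or 3 mod 4.
Here d = -803, and d mod 4 = 1.
d = 1 mod 4 (O_K = Z[(1+sqrt(d))/2]), so disc(K) = d = -803

-803


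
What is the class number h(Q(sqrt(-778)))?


K = Q(sqrt(-778)). d mod 4 = 2, so D = disc(K) = 4d = -3112
h(K) equals the number of primitive reduced positive-definite forms (a, b, c) = a*x^2 + b*x*y + c*y^2 with b^2 - 4ac = D,
where reduced means |b| <= a <= c, with b >= 0 whenever |b| = a or a = c, and primitive means gcd(a, b, c) = 1.
Reduced forces 3a^2 <= |D| = 3112, so 1 <= a <= 32; b must have the parity of D, and c = (b^2 - D)/(4a) must be an integer >= a.
Enumerate a = 1..32, b in [-a, a]:
  a=1: (1, 0, 778)  [1]
  a=2: (2, 0, 389)  [1]
  a=3..10: none
  a=11: (11, -10, 73), (11, 10, 73)  [2]
  a=12..16: none
  a=17: (17, -4, 46), (17, 4, 46)  [2]
  a=18: none
  a=19: (19, -2, 41), (19, 2, 41)  [2]
  a=20..21: none
  a=22: (22, -12, 37), (22, 12, 37)  [2]
  a=23: (23, -4, 34), (23, 4, 34)  [2]
  a=24..28: none
  a=29: (29, -22, 31), (29, 22, 31)  [2]
  a=30..32: none
Total reduced forms: 1 + 1 + 2 + 2 + 2 + 2 + 2 + 2 = 14
h = 14

14


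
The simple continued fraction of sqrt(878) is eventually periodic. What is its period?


Run the CF algorithm for sqrt(878).
a_0 = floor(sqrt(878)) = 29; set m_0=0, q_0=1.
Recurrence: m' = q*a - m,  q' = (d - m'^2)/q,  a' = floor((a_0 + m')/q').
  step 1: m=29, q=37, a=1
  step 2: m=8, q=22, a=1
  step 3: m=14, q=31, a=1
  step 4: m=17, q=19, a=2
  step 5: m=21, q=23, a=2
  step 6: m=25, q=11, a=4
  step 7: m=19, q=47, a=1
  step 8: m=28, q=2, a=28
  step 9: m=28, q=47, a=1
  step 10: m=19, q=11, a=4
  step 11: m=25, q=23, a=2
  step 12: m=21, q=19, a=2
  step 13: m=17, q=31, a=1
  step 14: m=14, q=22, a=1
  step 15: m=8, q=37, a=1
  step 16: m=29, q=1, a=58
a_16 = 2*a_0 = 58, so the period closes here.
sqrt(878) = [29; 1, 1, 1, 2, 2, 4, 1, 28, 1, 4, 2, 2, 1, 1, 1, 58]
Period length = 16

16


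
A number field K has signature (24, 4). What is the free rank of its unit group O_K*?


By Dirichlet's unit theorem:
rank = r1 + r2 - 1
= 24 + 4 - 1
= 27

27


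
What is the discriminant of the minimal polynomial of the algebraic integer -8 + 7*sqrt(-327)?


The element -8 + 7*sqrt(-327) has minimal polynomial:
x^2 + 16*x + 16087
Discriminant = (16)^2 - 4*(16087)
= 256 - 64348
= -64092

-64092


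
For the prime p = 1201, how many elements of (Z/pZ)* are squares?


For prime p, the number of non-zero quadratic residues is (p-1)/2.
= (1201-1)/2
= 600

600


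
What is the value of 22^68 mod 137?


p = 137 is prime and the exponent is (p-1)/2 = 68, so by Euler's criterion 22^68 = (22/137) = +1 or -1 mod 137.
Compute by square-and-multiply:
  68 = 64 + 4 (binary 1000100)
  Repeated squaring mod 137: 22^1 = 22, 22^2 = 73, 22^4 = 123, 22^8 = 59, 22^16 = 56, 22^32 = 122, 22^64 = 88
  22^68 = 22^64 * 22^4 = 88 * 123 mod 137
    88 * 123 = 10824 = 1 mod 137
  22^68 = 1 mod 137
Result 1: 22 is a quadratic residue mod 137.
22^68 mod 137 = 1

1


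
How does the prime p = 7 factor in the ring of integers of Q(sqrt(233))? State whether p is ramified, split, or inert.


K = Q(sqrt(233)). Since d mod 4 = 1, disc(K) = 233.
Check p | disc: 233 mod 7 = 2.
p does not divide disc. Compute Legendre symbol (d/p):
2^((7-1)/2) mod 7 = 1
(d/p) = 1, so p splits: (p) = P*P' with e=1, f=1, g=2.
Therefore p is split.

split


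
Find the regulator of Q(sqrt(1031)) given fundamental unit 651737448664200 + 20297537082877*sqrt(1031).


epsilon = 651737448664200 + 20297537082877*sqrt(1031)
= 1.3035e+15
R = ln(1.3035e+15)
= 34.8038

34.8038


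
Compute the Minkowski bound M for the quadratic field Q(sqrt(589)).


d = 589, d mod 4 = 1, so disc(K) = d = 589; |disc(K)| = 589
Real quadratic field, so n = 2, s = r2 = 0, r1 = 2
M = (n!/n^n) * (4/pi)^s * sqrt(|disc(K)|) = (2!/2^2) * (4/pi)^0 * sqrt(589)
= 0.5 * 1.000000 * 24.269322
= 12.1347

12.1347


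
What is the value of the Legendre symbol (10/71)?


p = 71 is prime, so compute (10/71) with the reciprocity algorithm (Jacobi-symbol steps: pull out 2s via (2/n), flip via reciprocity, reduce):
  pull out 2: (2/71) = +1  (since 71 mod 8 = 7)
  reciprocity: (5/71) -> +(71/5)
  reduce: (1/5)
  (1/5) = 1
Product of signs = 1
(10/71) = 1

1


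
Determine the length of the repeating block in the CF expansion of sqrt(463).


Run the CF algorithm for sqrt(463).
a_0 = floor(sqrt(463)) = 21; set m_0=0, q_0=1.
Recurrence: m' = q*a - m,  q' = (d - m'^2)/q,  a' = floor((a_0 + m')/q').
  step 1: m=21, q=22, a=1
  step 2: m=1, q=21, a=1
  step 3: m=20, q=3, a=13
  step 4: m=19, q=34, a=1
  step 5: m=15, q=7, a=5
  step 6: m=20, q=9, a=4
  step 7: m=16, q=23, a=1
  step 8: m=7, q=18, a=1
  step 9: m=11, q=19, a=1
  step 10: m=8, q=21, a=1
  step 11: m=13, q=14, a=2
  step 12: m=15, q=17, a=2
  step 13: m=19, q=6, a=6
  step 14: m=17, q=29, a=1
  step 15: m=12, q=11, a=3
  step 16: m=21, q=2, a=21
  step 17: m=21, q=11, a=3
  step 18: m=12, q=29, a=1
  step 19: m=17, q=6, a=6
  step 20: m=19, q=17, a=2
  step 21: m=15, q=14, a=2
  step 22: m=13, q=21, a=1
  step 23: m=8, q=19, a=1
  step 24: m=11, q=18, a=1
  step 25: m=7, q=23, a=1
  step 26: m=16, q=9, a=4
  step 27: m=20, q=7, a=5
  step 28: m=15, q=34, a=1
  step 29: m=19, q=3, a=13
  step 30: m=20, q=21, a=1
  step 31: m=1, q=22, a=1
  step 32: m=21, q=1, a=42
a_32 = 2*a_0 = 42, so the period closes here.
sqrt(463) = [21; 1, 1, 13, 1, 5, 4, 1, 1, 1, 1, 2, 2, 6, 1, 3, 21, 3, 1, 6, 2, 2, 1, 1, 1, 1, 4, 5, 1, 13, 1, 1, 42]
Period length = 32

32


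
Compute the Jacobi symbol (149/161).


Compute (149/161) via quadratic reciprocity:
  reciprocity: (149/161) -> +(161/149)
  reduce: (12/149)
  pull out 2: (2/149) = -1  (since 149 mod 8 = 5)
  pull out 2: (2/149) = -1  (since 149 mod 8 = 5)
  reciprocity: (3/149) -> +(149/3)
  reduce: (2/3)
  pull out 2: (2/3) = -1  (since 3 mod 8 = 3)
  (1/3) = 1
Product of signs = -1

-1


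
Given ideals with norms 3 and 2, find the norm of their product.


N(IJ) = N(I) * N(J)
= 3 * 2
= 6

6


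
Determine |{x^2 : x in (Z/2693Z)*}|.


For prime p, the number of non-zero quadratic residues is (p-1)/2.
= (2693-1)/2
= 1346

1346


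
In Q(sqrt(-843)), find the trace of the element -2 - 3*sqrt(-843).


Tr(a + b*sqrt(d)) = (a + b*sqrt(d)) + (a - b*sqrt(d)) = 2a
= 2 * (-2)
= -4

-4


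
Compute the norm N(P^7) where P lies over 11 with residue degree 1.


N(P^a) = p^(a*f)
= 11^(7*1)
= 11^7
= 19487171

19487171


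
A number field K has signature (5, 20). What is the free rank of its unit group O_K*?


By Dirichlet's unit theorem:
rank = r1 + r2 - 1
= 5 + 20 - 1
= 24

24


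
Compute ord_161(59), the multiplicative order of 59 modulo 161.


We want ord_161(59), the smallest k >= 1 with 59^k = 1 mod 161.
n = 161 = 7 * 23, phi(161) = 132; the order divides phi(n).
Divisors of 132: 1, 2, 3, 4, 6, 11, 12, 22, 33, 44, 66, 132
Repeated squaring mod 161: 59^1 = 59, 59^2 = 100, 59^4 = 18, 59^8 = 2, 59^16 = 4, 59^32 = 16, 59^64 = 95, 59^128 = 9
Test divisors in increasing order:
  k=1: 59^1 = 59 mod 161
  k=2: 59^2 = 100 mod 161
  k=3: 59^3 = 100 * 59 = 104 mod 161
  k=4: 59^4 = 18 mod 161
  k=6: 59^6 = 18 * 100 = 29 mod 161
  k=11: 59^11 = 2 * 100 * 59 = 47 mod 161
  k=12: 59^12 = 2 * 18 = 36 mod 161
  k=22: 59^22 = 4 * 18 * 100 = 116 mod 161
  k=33: 59^33 = 16 * 59 = 139 mod 161
  k=44: 59^44 = 16 * 2 * 18 = 93 mod 161
  k=66: 59^66 = 95 * 100 = 1 mod 161  <- first divisor giving 1
Order = 66

66


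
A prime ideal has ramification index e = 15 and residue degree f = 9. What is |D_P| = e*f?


|D_P| = e * f
= 15 * 9
= 135

135


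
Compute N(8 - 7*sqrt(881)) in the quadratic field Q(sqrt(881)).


N(a + b*sqrt(d)) = a^2 - d*b^2
= (8)^2 - (881)*(-7)^2
= 64 - 43169
= -43105

-43105


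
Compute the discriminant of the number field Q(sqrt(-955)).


For K = Q(sqrt(d)) with d squarefree: disc(K) = d if d = 1 mod 4, and disc(K) = 4d if d = 2 or 3 mod 4.
Here d = -955, and d mod 4 = 1.
d = 1 mod 4 (O_K = Z[(1+sqrt(d))/2]), so disc(K) = d = -955

-955


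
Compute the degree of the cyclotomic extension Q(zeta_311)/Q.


The degree equals Euler's totient phi(311).
311 = 311
phi(311) = 310

310


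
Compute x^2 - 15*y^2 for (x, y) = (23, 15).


x^2 - d*y^2
= 23^2 - 15*15^2
= 529 - 3375
= -2846

-2846


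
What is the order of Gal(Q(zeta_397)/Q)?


|Gal(Q(zeta_397)/Q)| = phi(397)
= 396

396


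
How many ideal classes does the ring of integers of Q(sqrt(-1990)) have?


K = Q(sqrt(-1990)). d mod 4 = 2, so D = disc(K) = 4d = -7960
h(K) equals the number of primitive reduced positive-definite forms (a, b, c) = a*x^2 + b*x*y + c*y^2 with b^2 - 4ac = D,
where reduced means |b| <= a <= c, with b >= 0 whenever |b| = a or a = c, and primitive means gcd(a, b, c) = 1.
Reduced forces 3a^2 <= |D| = 7960, so 1 <= a <= 51; b must have the parity of D, and c = (b^2 - D)/(4a) must be an integer >= a.
Enumerate a = 1..51, b in [-a, a]:
  a=1: (1, 0, 1990)  [1]
  a=2: (2, 0, 995)  [1]
  a=3..4: none
  a=5: (5, 0, 398)  [1]
  a=6..9: none
  a=10: (10, 0, 199)  [1]
  a=11: (11, -2, 181), (11, 2, 181)  [2]
  a=12: none
  a=13: (13, -10, 155), (13, 10, 155)  [2]
  a=14..16: none
  a=17: (17, -8, 118), (17, 8, 118)  [2]
  a=18: none
  a=19: (19, -18, 109), (19, 18, 109)  [2]
  a=20..21: none
  a=22: (22, -20, 95), (22, 20, 95)  [2]
  a=23..25: none
  a=26: (26, -16, 79), (26, 16, 79)  [2]
  a=27..30: none
  a=31: (31, -10, 65), (31, 10, 65)  [2]
  a=32..33: none
  a=34: (34, -8, 59), (34, 8, 59)  [2]
  a=35..37: none
  a=38: (38, -20, 55), (38, 20, 55)  [2]
  a=39..42: none
  a=43: (43, -34, 53), (43, 34, 53)  [2]
  a=44..51: none
Total reduced forms: 1 + 1 + 1 + 1 + 2 + 2 + 2 + 2 + 2 + 2 + 2 + 2 + 2 + 2 = 24
h = 24

24


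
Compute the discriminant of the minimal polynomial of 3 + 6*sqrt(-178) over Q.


The element 3 + 6*sqrt(-178) has minimal polynomial:
x^2 - 6*x + 6417
Discriminant = (-6)^2 - 4*(6417)
= 36 - 25668
= -25632

-25632


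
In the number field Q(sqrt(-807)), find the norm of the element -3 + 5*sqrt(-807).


N(a + b*sqrt(d)) = a^2 - d*b^2
= (-3)^2 - (-807)*(5)^2
= 9 + 20175
= 20184

20184


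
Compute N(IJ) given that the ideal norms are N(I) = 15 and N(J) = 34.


N(IJ) = N(I) * N(J)
= 15 * 34
= 510

510


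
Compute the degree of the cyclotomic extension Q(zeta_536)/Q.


The degree equals Euler's totient phi(536).
536 = 2^3 * 67
phi(536) = 264

264


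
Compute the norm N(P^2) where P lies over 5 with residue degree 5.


N(P^a) = p^(a*f)
= 5^(2*5)
= 5^10
= 9765625

9765625


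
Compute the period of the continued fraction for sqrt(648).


Run the CF algorithm for sqrt(648).
a_0 = floor(sqrt(648)) = 25; set m_0=0, q_0=1.
Recurrence: m' = q*a - m,  q' = (d - m'^2)/q,  a' = floor((a_0 + m')/q').
  step 1: m=25, q=23, a=2
  step 2: m=21, q=9, a=5
  step 3: m=24, q=8, a=6
  step 4: m=24, q=9, a=5
  step 5: m=21, q=23, a=2
  step 6: m=25, q=1, a=50
a_6 = 2*a_0 = 50, so the period closes here.
sqrt(648) = [25; 2, 5, 6, 5, 2, 50]
Period length = 6

6


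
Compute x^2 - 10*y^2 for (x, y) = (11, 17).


x^2 - d*y^2
= 11^2 - 10*17^2
= 121 - 2890
= -2769

-2769


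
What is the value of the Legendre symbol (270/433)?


p = 433 is prime, so compute (270/433) with the reciprocity algorithm (Jacobi-symbol steps: pull out 2s via (2/n), flip via reciprocity, reduce):
  pull out 2: (2/433) = +1  (since 433 mod 8 = 1)
  reciprocity: (135/433) -> +(433/135)
  reduce: (28/135)
  pull out 2: (2/135) = +1  (since 135 mod 8 = 7)
  pull out 2: (2/135) = +1  (since 135 mod 8 = 7)
  reciprocity: (7/135) -> -(135/7)
  reduce: (2/7)
  pull out 2: (2/7) = +1  (since 7 mod 8 = 7)
  (1/7) = 1
Product of signs = -1
(270/433) = -1

-1


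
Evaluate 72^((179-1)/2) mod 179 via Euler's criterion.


p = 179 is prime and the exponent is (p-1)/2 = 89, so by Euler's criterion 72^89 = (72/179) = +1 or -1 mod 179.
Compute by square-and-multiply:
  89 = 64 + 16 + 8 + 1 (binary 1011001)
  Repeated squaring mod 179: 72^1 = 72, 72^2 = 172, 72^4 = 49, 72^8 = 74, 72^16 = 106, 72^32 = 138, 72^64 = 70
  72^89 = 72^64 * 72^16 * 72^8 * 72^1 = 70 * 106 * 74 * 72 mod 179
    70 * 106 = 7420 = 81 mod 179
    81 * 74 = 5994 = 87 mod 179
    87 * 72 = 6264 = 178 mod 179
  72^89 = 178 mod 179
Result 178 = p - 1 = -1 mod 179: 72 is a quadratic non-residue mod 179. As a residue in [0, p-1] the value is 178.
72^89 mod 179 = 178

178


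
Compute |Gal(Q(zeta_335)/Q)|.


|Gal(Q(zeta_335)/Q)| = phi(335)
= 264

264


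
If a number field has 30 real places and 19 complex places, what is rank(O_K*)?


By Dirichlet's unit theorem:
rank = r1 + r2 - 1
= 30 + 19 - 1
= 48

48


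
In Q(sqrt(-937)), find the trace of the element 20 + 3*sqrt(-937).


Tr(a + b*sqrt(d)) = (a + b*sqrt(d)) + (a - b*sqrt(d)) = 2a
= 2 * (20)
= 40

40


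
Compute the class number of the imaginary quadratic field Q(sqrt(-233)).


K = Q(sqrt(-233)). d mod 4 = 3, so D = disc(K) = 4d = -932
h(K) equals the number of primitive reduced positive-definite forms (a, b, c) = a*x^2 + b*x*y + c*y^2 with b^2 - 4ac = D,
where reduced means |b| <= a <= c, with b >= 0 whenever |b| = a or a = c, and primitive means gcd(a, b, c) = 1.
Reduced forces 3a^2 <= |D| = 932, so 1 <= a <= 17; b must have the parity of D, and c = (b^2 - D)/(4a) must be an integer >= a.
Enumerate a = 1..17, b in [-a, a]:
  a=1: (1, 0, 233)  [1]
  a=2: (2, 2, 117)  [1]
  a=3: (3, -2, 78), (3, 2, 78)  [2]
  a=4..5: none
  a=6: (6, -2, 39), (6, 2, 39)  [2]
  a=7..8: none
  a=9: (9, -2, 26), (9, 2, 26)  [2]
  a=10: none
  a=11: (11, -6, 22), (11, 6, 22)  [2]
  a=12: none
  a=13: (13, -2, 18), (13, 2, 18)  [2]
  a=14..17: none
Total reduced forms: 1 + 1 + 2 + 2 + 2 + 2 + 2 = 12
h = 12

12


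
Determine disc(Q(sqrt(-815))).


For K = Q(sqrt(d)) with d squarefree: disc(K) = d if d = 1 mod 4, and disc(K) = 4d if d = 2 or 3 mod 4.
Here d = -815, and d mod 4 = 1.
d = 1 mod 4 (O_K = Z[(1+sqrt(d))/2]), so disc(K) = d = -815

-815


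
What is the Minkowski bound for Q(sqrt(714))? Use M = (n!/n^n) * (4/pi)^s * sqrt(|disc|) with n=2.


d = 714, d mod 4 = 2, so disc(K) = 4d = 2856; |disc(K)| = 2856
Real quadratic field, so n = 2, s = r2 = 0, r1 = 2
M = (n!/n^n) * (4/pi)^s * sqrt(|disc(K)|) = (2!/2^2) * (4/pi)^0 * sqrt(2856)
= 0.5 * 1.000000 * 53.441557
= 26.7208

26.7208


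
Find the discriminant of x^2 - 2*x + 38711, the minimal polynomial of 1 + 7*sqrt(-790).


The element 1 + 7*sqrt(-790) has minimal polynomial:
x^2 - 2*x + 38711
Discriminant = (-2)^2 - 4*(38711)
= 4 - 154844
= -154840

-154840


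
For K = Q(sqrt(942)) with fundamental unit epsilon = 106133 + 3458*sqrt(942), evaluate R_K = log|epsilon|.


epsilon = 106133 + 3458*sqrt(942)
= 212266.0000
R = ln(212266.0000)
= 12.2656

12.2656


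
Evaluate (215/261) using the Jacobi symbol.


Compute (215/261) via quadratic reciprocity:
  reciprocity: (215/261) -> +(261/215)
  reduce: (46/215)
  pull out 2: (2/215) = +1  (since 215 mod 8 = 7)
  reciprocity: (23/215) -> -(215/23)
  reduce: (8/23)
  pull out 2: (2/23) = +1  (since 23 mod 8 = 7)
  pull out 2: (2/23) = +1  (since 23 mod 8 = 7)
  pull out 2: (2/23) = +1  (since 23 mod 8 = 7)
  (1/23) = 1
Product of signs = -1

-1


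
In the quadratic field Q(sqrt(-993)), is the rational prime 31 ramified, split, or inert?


K = Q(sqrt(-993)). Since d mod 4 = 3, disc(K) = -3972.
Check p | disc: -3972 mod 31 = 27.
p does not divide disc. Compute Legendre symbol (d/p):
30^((31-1)/2) mod 31 = -1
(d/p) = -1, so p is inert: (p) stays prime with e=1, f=2, g=1.
Therefore p is inert.

inert


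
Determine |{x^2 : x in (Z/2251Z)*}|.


For prime p, the number of non-zero quadratic residues is (p-1)/2.
= (2251-1)/2
= 1125

1125


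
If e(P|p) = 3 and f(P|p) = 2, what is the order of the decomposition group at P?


|D_P| = e * f
= 3 * 2
= 6

6


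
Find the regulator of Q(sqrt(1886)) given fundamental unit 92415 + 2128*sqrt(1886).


epsilon = 92415 + 2128*sqrt(1886)
= 184830.0000
R = ln(184830.0000)
= 12.1272

12.1272


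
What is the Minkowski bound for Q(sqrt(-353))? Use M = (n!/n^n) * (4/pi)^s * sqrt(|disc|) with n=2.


d = -353, d mod 4 = 3, so disc(K) = 4d = -1412; |disc(K)| = 1412
Imaginary quadratic field, so n = 2, s = r2 = 1, r1 = 0
M = (n!/n^n) * (4/pi)^s * sqrt(|disc(K)|) = (2!/2^2) * (4/pi)^1 * sqrt(1412)
= 0.5 * 1.273240 * 37.576588
= 23.9220

23.9220


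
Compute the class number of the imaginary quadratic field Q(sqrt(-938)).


K = Q(sqrt(-938)). d mod 4 = 2, so D = disc(K) = 4d = -3752
h(K) equals the number of primitive reduced positive-definite forms (a, b, c) = a*x^2 + b*x*y + c*y^2 with b^2 - 4ac = D,
where reduced means |b| <= a <= c, with b >= 0 whenever |b| = a or a = c, and primitive means gcd(a, b, c) = 1.
Reduced forces 3a^2 <= |D| = 3752, so 1 <= a <= 35; b must have the parity of D, and c = (b^2 - D)/(4a) must be an integer >= a.
Enumerate a = 1..35, b in [-a, a]:
  a=1: (1, 0, 938)  [1]
  a=2: (2, 0, 469)  [1]
  a=3: (3, -2, 313), (3, 2, 313)  [2]
  a=4..5: none
  a=6: (6, -4, 157), (6, 4, 157)  [2]
  a=7: (7, 0, 134)  [1]
  a=8: none
  a=9: (9, -8, 106), (9, 8, 106)  [2]
  a=10..13: none
  a=14: (14, 0, 67)  [1]
  a=15..17: none
  a=18: (18, -8, 53), (18, 8, 53)  [2]
  a=19..20: none
  a=21: (21, -14, 47), (21, 14, 47)  [2]
  a=22..26: none
  a=27: (27, -26, 41), (27, 26, 41)  [2]
  a=28..35: none
Total reduced forms: 1 + 1 + 2 + 2 + 1 + 2 + 1 + 2 + 2 + 2 = 16
h = 16

16


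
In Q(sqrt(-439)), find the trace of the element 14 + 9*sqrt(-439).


Tr(a + b*sqrt(d)) = (a + b*sqrt(d)) + (a - b*sqrt(d)) = 2a
= 2 * (14)
= 28

28


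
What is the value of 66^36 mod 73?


p = 73 is prime and the exponent is (p-1)/2 = 36, so by Euler's criterion 66^36 = (66/73) = +1 or -1 mod 73.
Compute by square-and-multiply:
  36 = 32 + 4 (binary 100100)
  Repeated squaring mod 73: 66^1 = 66, 66^2 = 49, 66^4 = 65, 66^8 = 64, 66^16 = 8, 66^32 = 64
  66^36 = 66^32 * 66^4 = 64 * 65 mod 73
    64 * 65 = 4160 = 72 mod 73
  66^36 = 72 mod 73
Result 72 = p - 1 = -1 mod 73: 66 is a quadratic non-residue mod 73. As a residue in [0, p-1] the value is 72.
66^36 mod 73 = 72

72


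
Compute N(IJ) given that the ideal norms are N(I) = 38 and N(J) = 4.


N(IJ) = N(I) * N(J)
= 38 * 4
= 152

152


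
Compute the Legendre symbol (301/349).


p = 349 is prime, so compute (301/349) with the reciprocity algorithm (Jacobi-symbol steps: pull out 2s via (2/n), flip via reciprocity, reduce):
  reciprocity: (301/349) -> +(349/301)
  reduce: (48/301)
  pull out 2: (2/301) = -1  (since 301 mod 8 = 5)
  pull out 2: (2/301) = -1  (since 301 mod 8 = 5)
  pull out 2: (2/301) = -1  (since 301 mod 8 = 5)
  pull out 2: (2/301) = -1  (since 301 mod 8 = 5)
  reciprocity: (3/301) -> +(301/3)
  reduce: (1/3)
  (1/3) = 1
Product of signs = 1
(301/349) = 1

1


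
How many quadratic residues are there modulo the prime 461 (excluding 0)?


For prime p, the number of non-zero quadratic residues is (p-1)/2.
= (461-1)/2
= 230

230


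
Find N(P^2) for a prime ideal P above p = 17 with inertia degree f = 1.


N(P^a) = p^(a*f)
= 17^(2*1)
= 17^2
= 289

289


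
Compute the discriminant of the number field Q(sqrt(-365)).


For K = Q(sqrt(d)) with d squarefree: disc(K) = d if d = 1 mod 4, and disc(K) = 4d if d = 2 or 3 mod 4.
Here d = -365, and d mod 4 = 3.
d = 3 mod 4, not 1 (O_K = Z[sqrt(d)]), so disc(K) = 4d = 4 * (-365) = -1460

-1460


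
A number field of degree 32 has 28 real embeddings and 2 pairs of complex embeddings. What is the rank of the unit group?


By Dirichlet's unit theorem:
rank = r1 + r2 - 1
= 28 + 2 - 1
= 29

29


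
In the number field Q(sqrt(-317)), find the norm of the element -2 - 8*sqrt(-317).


N(a + b*sqrt(d)) = a^2 - d*b^2
= (-2)^2 - (-317)*(-8)^2
= 4 + 20288
= 20292

20292


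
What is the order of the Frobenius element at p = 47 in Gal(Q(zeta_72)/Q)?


The Frobenius at p in Gal(Q(zeta_n)/Q) = (Z/nZ)* is the class of p, so its order is ord_72(47), the smallest k >= 1 with 47^k = 1 mod 72.
n = 72 = 2^3 * 3^2, phi(72) = 24; the order divides phi(n).
Divisors of 24: 1, 2, 3, 4, 6, 8, 12, 24
Repeated squaring mod 72: 47^1 = 47, 47^2 = 49, 47^4 = 25, 47^8 = 49, 47^16 = 25
Test divisors in increasing order:
  k=1: 47^1 = 47 mod 72
  k=2: 47^2 = 49 mod 72
  k=3: 47^3 = 49 * 47 = 71 mod 72
  k=4: 47^4 = 25 mod 72
  k=6: 47^6 = 25 * 49 = 1 mod 72  <- first divisor giving 1
Order = 6

6


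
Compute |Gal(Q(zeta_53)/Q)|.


|Gal(Q(zeta_53)/Q)| = phi(53)
= 52

52


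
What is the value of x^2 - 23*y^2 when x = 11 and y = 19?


x^2 - d*y^2
= 11^2 - 23*19^2
= 121 - 8303
= -8182

-8182


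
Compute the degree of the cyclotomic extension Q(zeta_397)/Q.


The degree equals Euler's totient phi(397).
397 = 397
phi(397) = 396

396


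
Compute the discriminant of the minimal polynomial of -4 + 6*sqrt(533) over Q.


The element -4 + 6*sqrt(533) has minimal polynomial:
x^2 + 8*x - 19172
Discriminant = (8)^2 - 4*(-19172)
= 64 + 76688
= 76752

76752


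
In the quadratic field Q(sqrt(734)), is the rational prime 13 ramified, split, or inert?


K = Q(sqrt(734)). Since d mod 4 = 2, disc(K) = 2936.
Check p | disc: 2936 mod 13 = 11.
p does not divide disc. Compute Legendre symbol (d/p):
6^((13-1)/2) mod 13 = -1
(d/p) = -1, so p is inert: (p) stays prime with e=1, f=2, g=1.
Therefore p is inert.

inert


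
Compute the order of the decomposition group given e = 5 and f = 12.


|D_P| = e * f
= 5 * 12
= 60

60


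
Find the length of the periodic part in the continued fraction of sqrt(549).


Run the CF algorithm for sqrt(549).
a_0 = floor(sqrt(549)) = 23; set m_0=0, q_0=1.
Recurrence: m' = q*a - m,  q' = (d - m'^2)/q,  a' = floor((a_0 + m')/q').
  step 1: m=23, q=20, a=2
  step 2: m=17, q=13, a=3
  step 3: m=22, q=5, a=9
  step 4: m=23, q=4, a=11
  step 5: m=21, q=27, a=1
  step 6: m=6, q=19, a=1
  step 7: m=13, q=20, a=1
  step 8: m=7, q=25, a=1
  step 9: m=18, q=9, a=4
  step 10: m=18, q=25, a=1
  step 11: m=7, q=20, a=1
  step 12: m=13, q=19, a=1
  step 13: m=6, q=27, a=1
  step 14: m=21, q=4, a=11
  step 15: m=23, q=5, a=9
  step 16: m=22, q=13, a=3
  step 17: m=17, q=20, a=2
  step 18: m=23, q=1, a=46
a_18 = 2*a_0 = 46, so the period closes here.
sqrt(549) = [23; 2, 3, 9, 11, 1, 1, 1, 1, 4, 1, 1, 1, 1, 11, 9, 3, 2, 46]
Period length = 18

18


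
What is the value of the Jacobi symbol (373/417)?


Compute (373/417) via quadratic reciprocity:
  reciprocity: (373/417) -> +(417/373)
  reduce: (44/373)
  pull out 2: (2/373) = -1  (since 373 mod 8 = 5)
  pull out 2: (2/373) = -1  (since 373 mod 8 = 5)
  reciprocity: (11/373) -> +(373/11)
  reduce: (10/11)
  pull out 2: (2/11) = -1  (since 11 mod 8 = 3)
  reciprocity: (5/11) -> +(11/5)
  reduce: (1/5)
  (1/5) = 1
Product of signs = -1

-1


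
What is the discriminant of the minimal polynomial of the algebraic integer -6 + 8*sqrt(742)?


The element -6 + 8*sqrt(742) has minimal polynomial:
x^2 + 12*x - 47452
Discriminant = (12)^2 - 4*(-47452)
= 144 + 189808
= 189952

189952


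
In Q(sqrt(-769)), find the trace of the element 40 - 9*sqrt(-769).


Tr(a + b*sqrt(d)) = (a + b*sqrt(d)) + (a - b*sqrt(d)) = 2a
= 2 * (40)
= 80

80


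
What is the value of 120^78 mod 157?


p = 157 is prime and the exponent is (p-1)/2 = 78, so by Euler's criterion 120^78 = (120/157) = +1 or -1 mod 157.
Compute by square-and-multiply:
  78 = 64 + 8 + 4 + 2 (binary 1001110)
  Repeated squaring mod 157: 120^1 = 120, 120^2 = 113, 120^4 = 52, 120^8 = 35, 120^16 = 126, 120^32 = 19, 120^64 = 47
  120^78 = 120^64 * 120^8 * 120^4 * 120^2 = 47 * 35 * 52 * 113 mod 157
    47 * 35 = 1645 = 75 mod 157
    75 * 52 = 3900 = 132 mod 157
    132 * 113 = 14916 = 1 mod 157
  120^78 = 1 mod 157
Result 1: 120 is a quadratic residue mod 157.
120^78 mod 157 = 1

1


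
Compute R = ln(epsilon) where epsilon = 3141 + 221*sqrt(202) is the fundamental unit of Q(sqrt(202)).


epsilon = 3141 + 221*sqrt(202)
= 6282.0002
R = ln(6282.0002)
= 8.7454

8.7454


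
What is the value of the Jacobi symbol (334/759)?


Compute (334/759) via quadratic reciprocity:
  pull out 2: (2/759) = +1  (since 759 mod 8 = 7)
  reciprocity: (167/759) -> -(759/167)
  reduce: (91/167)
  reciprocity: (91/167) -> -(167/91)
  reduce: (76/91)
  pull out 2: (2/91) = -1  (since 91 mod 8 = 3)
  pull out 2: (2/91) = -1  (since 91 mod 8 = 3)
  reciprocity: (19/91) -> -(91/19)
  reduce: (15/19)
  reciprocity: (15/19) -> -(19/15)
  reduce: (4/15)
  pull out 2: (2/15) = +1  (since 15 mod 8 = 7)
  pull out 2: (2/15) = +1  (since 15 mod 8 = 7)
  (1/15) = 1
Product of signs = 1

1


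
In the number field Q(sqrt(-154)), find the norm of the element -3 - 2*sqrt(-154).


N(a + b*sqrt(d)) = a^2 - d*b^2
= (-3)^2 - (-154)*(-2)^2
= 9 + 616
= 625

625


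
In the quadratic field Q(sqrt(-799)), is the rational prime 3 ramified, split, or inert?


K = Q(sqrt(-799)). Since d mod 4 = 1, disc(K) = -799.
Check p | disc: -799 mod 3 = 2.
p does not divide disc. Compute Legendre symbol (d/p):
2^((3-1)/2) mod 3 = -1
(d/p) = -1, so p is inert: (p) stays prime with e=1, f=2, g=1.
Therefore p is inert.

inert


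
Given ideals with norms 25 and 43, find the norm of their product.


N(IJ) = N(I) * N(J)
= 25 * 43
= 1075

1075


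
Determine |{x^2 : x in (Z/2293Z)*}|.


For prime p, the number of non-zero quadratic residues is (p-1)/2.
= (2293-1)/2
= 1146

1146


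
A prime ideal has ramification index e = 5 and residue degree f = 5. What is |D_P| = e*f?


|D_P| = e * f
= 5 * 5
= 25

25


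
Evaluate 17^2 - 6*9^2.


x^2 - d*y^2
= 17^2 - 6*9^2
= 289 - 486
= -197

-197


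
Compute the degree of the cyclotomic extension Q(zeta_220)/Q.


The degree equals Euler's totient phi(220).
220 = 2^2 * 5 * 11
phi(220) = 80

80


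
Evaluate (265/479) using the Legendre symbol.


p = 479 is prime, so compute (265/479) with the reciprocity algorithm (Jacobi-symbol steps: pull out 2s via (2/n), flip via reciprocity, reduce):
  reciprocity: (265/479) -> +(479/265)
  reduce: (214/265)
  pull out 2: (2/265) = +1  (since 265 mod 8 = 1)
  reciprocity: (107/265) -> +(265/107)
  reduce: (51/107)
  reciprocity: (51/107) -> -(107/51)
  reduce: (5/51)
  reciprocity: (5/51) -> +(51/5)
  reduce: (1/5)
  (1/5) = 1
Product of signs = -1
(265/479) = -1

-1


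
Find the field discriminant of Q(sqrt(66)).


For K = Q(sqrt(d)) with d squarefree: disc(K) = d if d = 1 mod 4, and disc(K) = 4d if d = 2 or 3 mod 4.
Here d = 66, and d mod 4 = 2.
d = 2 mod 4, not 1 (O_K = Z[sqrt(d)]), so disc(K) = 4d = 4 * (66) = 264

264


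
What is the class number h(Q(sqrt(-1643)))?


K = Q(sqrt(-1643)). d mod 4 = 1, so D = disc(K) = d = -1643
h(K) equals the number of primitive reduced positive-definite forms (a, b, c) = a*x^2 + b*x*y + c*y^2 with b^2 - 4ac = D,
where reduced means |b| <= a <= c, with b >= 0 whenever |b| = a or a = c, and primitive means gcd(a, b, c) = 1.
Reduced forces 3a^2 <= |D| = 1643, so 1 <= a <= 23; b must have the parity of D, and c = (b^2 - D)/(4a) must be an integer >= a.
Enumerate a = 1..23, b in [-a, a]:
  a=1: (1, 1, 411)  [1]
  a=2: none
  a=3: (3, -1, 137), (3, 1, 137)  [2]
  a=4..6: none
  a=7: (7, -3, 59), (7, 3, 59)  [2]
  a=8: none
  a=9: (9, -7, 47), (9, 7, 47)  [2]
  a=10..20: none
  a=21: (21, -17, 23), (21, 11, 21), (21, 17, 23)  [3]
  a=22..23: none
Total reduced forms: 1 + 2 + 2 + 2 + 3 = 10
h = 10

10


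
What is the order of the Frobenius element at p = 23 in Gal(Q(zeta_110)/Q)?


The Frobenius at p in Gal(Q(zeta_n)/Q) = (Z/nZ)* is the class of p, so its order is ord_110(23), the smallest k >= 1 with 23^k = 1 mod 110.
n = 110 = 2 * 5 * 11, phi(110) = 40; the order divides phi(n).
Divisors of 40: 1, 2, 4, 5, 8, 10, 20, 40
Repeated squaring mod 110: 23^1 = 23, 23^2 = 89, 23^4 = 1, 23^8 = 1, 23^16 = 1, 23^32 = 1
Test divisors in increasing order:
  k=1: 23^1 = 23 mod 110
  k=2: 23^2 = 89 mod 110
  k=4: 23^4 = 1 mod 110  <- first divisor giving 1
Order = 4

4


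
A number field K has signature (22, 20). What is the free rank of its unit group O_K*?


By Dirichlet's unit theorem:
rank = r1 + r2 - 1
= 22 + 20 - 1
= 41

41


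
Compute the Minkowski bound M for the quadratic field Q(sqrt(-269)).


d = -269, d mod 4 = 3, so disc(K) = 4d = -1076; |disc(K)| = 1076
Imaginary quadratic field, so n = 2, s = r2 = 1, r1 = 0
M = (n!/n^n) * (4/pi)^s * sqrt(|disc(K)|) = (2!/2^2) * (4/pi)^1 * sqrt(1076)
= 0.5 * 1.273240 * 32.802439
= 20.8827

20.8827


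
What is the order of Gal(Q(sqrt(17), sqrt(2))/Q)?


The 2 square roots of distinct primes are multiplicatively independent over Q,
so [K:Q] = 2^2 and Gal(K/Q) is isomorphic to (Z/2Z)^2.
|Gal| = 2^2 = 4

4


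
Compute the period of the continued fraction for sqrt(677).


Run the CF algorithm for sqrt(677).
a_0 = floor(sqrt(677)) = 26; set m_0=0, q_0=1.
Recurrence: m' = q*a - m,  q' = (d - m'^2)/q,  a' = floor((a_0 + m')/q').
  step 1: m=26, q=1, a=52
a_1 = 2*a_0 = 52, so the period closes here.
sqrt(677) = [26; 52]
Period length = 1

1


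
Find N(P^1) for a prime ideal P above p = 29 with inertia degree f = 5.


N(P^a) = p^(a*f)
= 29^(1*5)
= 29^5
= 20511149

20511149
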